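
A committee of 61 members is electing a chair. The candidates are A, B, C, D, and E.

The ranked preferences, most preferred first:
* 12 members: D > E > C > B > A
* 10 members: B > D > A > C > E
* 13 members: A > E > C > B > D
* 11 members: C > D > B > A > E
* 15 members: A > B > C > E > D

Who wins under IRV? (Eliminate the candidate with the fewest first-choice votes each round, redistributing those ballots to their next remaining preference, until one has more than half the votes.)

D

Round 1: A 28, B 10, C 11, D 12, E 0. E eliminated.
Round 2: A 28, B 10, C 11, D 12. B eliminated.
Round 3: A 28, C 11, D 22. C eliminated.
Round 4: A 28, D 33. D has a majority (≥31).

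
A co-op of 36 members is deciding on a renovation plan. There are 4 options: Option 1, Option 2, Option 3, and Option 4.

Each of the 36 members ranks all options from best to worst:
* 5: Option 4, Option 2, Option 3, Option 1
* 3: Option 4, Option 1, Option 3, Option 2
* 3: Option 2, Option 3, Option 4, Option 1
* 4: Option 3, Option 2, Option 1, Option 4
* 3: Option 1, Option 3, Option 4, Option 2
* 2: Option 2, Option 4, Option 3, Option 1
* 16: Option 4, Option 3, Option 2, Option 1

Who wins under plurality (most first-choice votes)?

Option 4

First-place votes: Option 1 3, Option 2 5, Option 3 4, Option 4 24.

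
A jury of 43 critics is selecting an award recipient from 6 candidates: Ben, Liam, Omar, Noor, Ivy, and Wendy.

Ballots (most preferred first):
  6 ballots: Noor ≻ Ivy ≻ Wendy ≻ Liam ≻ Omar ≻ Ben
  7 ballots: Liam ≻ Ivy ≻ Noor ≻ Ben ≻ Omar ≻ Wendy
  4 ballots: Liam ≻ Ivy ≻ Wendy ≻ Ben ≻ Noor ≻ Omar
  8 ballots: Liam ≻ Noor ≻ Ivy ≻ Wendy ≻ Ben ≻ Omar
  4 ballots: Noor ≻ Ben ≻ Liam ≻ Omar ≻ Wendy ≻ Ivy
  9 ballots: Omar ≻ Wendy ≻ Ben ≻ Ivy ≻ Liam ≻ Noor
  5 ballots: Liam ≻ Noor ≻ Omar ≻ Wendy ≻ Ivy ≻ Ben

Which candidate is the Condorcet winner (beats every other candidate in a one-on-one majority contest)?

Liam

Liam vs Ben: 30–13
Liam vs Omar: 34–9
Liam vs Noor: 33–10
Liam vs Ivy: 28–15
Liam vs Wendy: 28–15
Liam beats every other candidate.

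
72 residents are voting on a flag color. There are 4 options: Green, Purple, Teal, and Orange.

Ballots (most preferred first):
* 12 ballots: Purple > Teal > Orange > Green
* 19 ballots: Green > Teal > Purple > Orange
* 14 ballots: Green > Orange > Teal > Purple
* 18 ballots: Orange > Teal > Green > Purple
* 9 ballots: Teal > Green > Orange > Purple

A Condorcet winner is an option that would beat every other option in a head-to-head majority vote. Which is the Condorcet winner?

Teal

Teal vs Green: 39–33
Teal vs Purple: 60–12
Teal vs Orange: 40–32
Teal beats every other option.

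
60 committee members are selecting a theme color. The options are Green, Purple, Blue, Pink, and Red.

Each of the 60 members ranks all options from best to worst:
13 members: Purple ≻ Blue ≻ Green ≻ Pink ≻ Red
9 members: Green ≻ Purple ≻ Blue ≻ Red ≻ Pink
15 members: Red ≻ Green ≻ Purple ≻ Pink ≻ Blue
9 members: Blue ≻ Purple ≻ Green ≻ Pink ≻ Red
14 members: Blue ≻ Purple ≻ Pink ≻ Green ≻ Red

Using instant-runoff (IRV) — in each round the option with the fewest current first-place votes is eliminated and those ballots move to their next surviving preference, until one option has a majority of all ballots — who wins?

Round 1: Green 9, Purple 13, Blue 23, Pink 0, Red 15. Pink eliminated.
Round 2: Green 9, Purple 13, Blue 23, Red 15. Green eliminated.
Round 3: Purple 22, Blue 23, Red 15. Red eliminated.
Round 4: Purple 37, Blue 23. Purple has a majority (≥31).

Purple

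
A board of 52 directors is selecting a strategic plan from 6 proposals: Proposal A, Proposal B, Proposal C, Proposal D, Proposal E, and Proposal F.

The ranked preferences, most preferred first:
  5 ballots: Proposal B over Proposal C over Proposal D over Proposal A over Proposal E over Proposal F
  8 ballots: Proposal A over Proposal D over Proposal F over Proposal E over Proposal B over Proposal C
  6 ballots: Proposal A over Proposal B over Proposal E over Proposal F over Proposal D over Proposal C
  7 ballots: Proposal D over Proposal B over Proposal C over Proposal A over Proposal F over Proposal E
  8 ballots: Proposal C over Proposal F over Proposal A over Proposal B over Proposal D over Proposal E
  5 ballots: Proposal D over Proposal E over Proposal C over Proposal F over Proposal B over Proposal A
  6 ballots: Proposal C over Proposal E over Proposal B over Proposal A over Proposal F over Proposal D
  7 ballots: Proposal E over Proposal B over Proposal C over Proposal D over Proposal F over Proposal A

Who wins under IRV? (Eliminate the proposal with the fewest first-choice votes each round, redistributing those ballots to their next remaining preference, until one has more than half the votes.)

Proposal C

Round 1: Proposal A 14, Proposal B 5, Proposal C 14, Proposal D 12, Proposal E 7, Proposal F 0. Proposal F eliminated.
Round 2: Proposal A 14, Proposal B 5, Proposal C 14, Proposal D 12, Proposal E 7. Proposal B eliminated.
Round 3: Proposal A 14, Proposal C 19, Proposal D 12, Proposal E 7. Proposal E eliminated.
Round 4: Proposal A 14, Proposal C 26, Proposal D 12. Proposal D eliminated.
Round 5: Proposal A 14, Proposal C 38. Proposal C has a majority (≥27).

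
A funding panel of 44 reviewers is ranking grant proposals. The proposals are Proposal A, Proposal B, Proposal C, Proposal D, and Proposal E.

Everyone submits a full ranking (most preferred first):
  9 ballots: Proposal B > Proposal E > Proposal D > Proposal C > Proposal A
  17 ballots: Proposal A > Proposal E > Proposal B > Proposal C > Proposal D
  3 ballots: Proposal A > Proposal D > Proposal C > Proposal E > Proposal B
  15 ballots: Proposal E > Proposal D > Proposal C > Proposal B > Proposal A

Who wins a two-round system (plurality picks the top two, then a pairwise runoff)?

Proposal E

Round 1 first-place votes: Proposal A 20, Proposal B 9, Proposal C 0, Proposal D 0, Proposal E 15. Proposal A and Proposal E advance.
Runoff: Proposal A is ranked above Proposal E on 20 ballots, Proposal E above Proposal A on 24.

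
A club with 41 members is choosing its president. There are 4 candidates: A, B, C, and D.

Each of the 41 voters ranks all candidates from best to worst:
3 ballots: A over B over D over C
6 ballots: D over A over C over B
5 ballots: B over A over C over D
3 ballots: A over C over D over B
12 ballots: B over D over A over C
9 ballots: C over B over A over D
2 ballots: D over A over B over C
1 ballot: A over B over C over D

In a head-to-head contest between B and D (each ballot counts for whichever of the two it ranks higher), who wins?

B is ranked above D on 30 ballots; D above B on 11.

B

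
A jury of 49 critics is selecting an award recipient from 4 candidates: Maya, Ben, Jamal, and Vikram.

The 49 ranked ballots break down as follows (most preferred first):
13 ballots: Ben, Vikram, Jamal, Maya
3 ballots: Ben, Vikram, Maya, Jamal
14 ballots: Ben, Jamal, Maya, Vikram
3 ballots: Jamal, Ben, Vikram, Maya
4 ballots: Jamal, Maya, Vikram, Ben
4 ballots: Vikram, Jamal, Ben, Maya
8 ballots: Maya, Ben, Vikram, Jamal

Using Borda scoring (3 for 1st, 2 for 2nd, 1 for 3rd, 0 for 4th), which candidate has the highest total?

Maya: 13×0 + 3×1 + 14×1 + 3×0 + 4×2 + 4×0 + 8×3 = 49
Ben: 13×3 + 3×3 + 14×3 + 3×2 + 4×0 + 4×1 + 8×2 = 116
Jamal: 13×1 + 3×0 + 14×2 + 3×3 + 4×3 + 4×2 + 8×0 = 70
Vikram: 13×2 + 3×2 + 14×0 + 3×1 + 4×1 + 4×3 + 8×1 = 59

Ben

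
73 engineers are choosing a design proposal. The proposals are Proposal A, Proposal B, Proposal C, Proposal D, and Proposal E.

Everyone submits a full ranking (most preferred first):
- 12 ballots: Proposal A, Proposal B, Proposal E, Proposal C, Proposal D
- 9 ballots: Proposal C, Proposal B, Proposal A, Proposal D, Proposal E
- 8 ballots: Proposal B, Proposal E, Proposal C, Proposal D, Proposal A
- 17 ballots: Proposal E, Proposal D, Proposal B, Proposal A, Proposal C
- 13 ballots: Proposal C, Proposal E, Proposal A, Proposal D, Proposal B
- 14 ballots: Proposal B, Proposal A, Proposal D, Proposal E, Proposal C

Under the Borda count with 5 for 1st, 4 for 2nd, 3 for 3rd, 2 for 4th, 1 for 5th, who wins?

Proposal B

Proposal A: 12×5 + 9×3 + 8×1 + 17×2 + 13×3 + 14×4 = 224
Proposal B: 12×4 + 9×4 + 8×5 + 17×3 + 13×1 + 14×5 = 258
Proposal C: 12×2 + 9×5 + 8×3 + 17×1 + 13×5 + 14×1 = 189
Proposal D: 12×1 + 9×2 + 8×2 + 17×4 + 13×2 + 14×3 = 182
Proposal E: 12×3 + 9×1 + 8×4 + 17×5 + 13×4 + 14×2 = 242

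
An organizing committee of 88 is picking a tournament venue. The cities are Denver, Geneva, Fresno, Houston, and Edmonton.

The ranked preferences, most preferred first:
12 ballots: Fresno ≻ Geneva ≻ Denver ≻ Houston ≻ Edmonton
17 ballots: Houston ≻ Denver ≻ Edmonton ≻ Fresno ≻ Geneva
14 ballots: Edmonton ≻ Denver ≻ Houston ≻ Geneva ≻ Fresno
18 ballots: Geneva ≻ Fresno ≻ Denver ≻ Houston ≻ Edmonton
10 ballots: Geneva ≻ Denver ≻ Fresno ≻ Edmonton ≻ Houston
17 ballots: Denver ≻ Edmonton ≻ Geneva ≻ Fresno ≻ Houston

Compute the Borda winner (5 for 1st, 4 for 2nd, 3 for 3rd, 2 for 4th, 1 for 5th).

Denver: 12×3 + 17×4 + 14×4 + 18×3 + 10×4 + 17×5 = 339
Geneva: 12×4 + 17×1 + 14×2 + 18×5 + 10×5 + 17×3 = 284
Fresno: 12×5 + 17×2 + 14×1 + 18×4 + 10×3 + 17×2 = 244
Houston: 12×2 + 17×5 + 14×3 + 18×2 + 10×1 + 17×1 = 214
Edmonton: 12×1 + 17×3 + 14×5 + 18×1 + 10×2 + 17×4 = 239

Denver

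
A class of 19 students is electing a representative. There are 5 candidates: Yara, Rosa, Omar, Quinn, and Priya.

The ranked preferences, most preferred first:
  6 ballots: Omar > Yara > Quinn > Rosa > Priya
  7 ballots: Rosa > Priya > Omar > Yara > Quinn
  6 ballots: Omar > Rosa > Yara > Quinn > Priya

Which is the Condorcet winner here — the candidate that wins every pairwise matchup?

Omar

Omar vs Yara: 19–0
Omar vs Rosa: 12–7
Omar vs Quinn: 19–0
Omar vs Priya: 12–7
Omar beats every other candidate.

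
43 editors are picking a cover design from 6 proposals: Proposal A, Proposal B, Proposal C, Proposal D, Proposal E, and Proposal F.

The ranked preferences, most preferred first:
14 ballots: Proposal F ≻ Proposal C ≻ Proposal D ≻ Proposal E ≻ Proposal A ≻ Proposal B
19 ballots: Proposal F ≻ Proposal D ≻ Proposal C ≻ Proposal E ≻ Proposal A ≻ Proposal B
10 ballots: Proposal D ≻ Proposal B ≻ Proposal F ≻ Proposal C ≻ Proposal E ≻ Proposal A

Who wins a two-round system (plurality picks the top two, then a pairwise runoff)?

Round 1 first-place votes: Proposal A 0, Proposal B 0, Proposal C 0, Proposal D 10, Proposal E 0, Proposal F 33. Proposal F and Proposal D advance.
Runoff: Proposal F is ranked above Proposal D on 33 ballots, Proposal D above Proposal F on 10.

Proposal F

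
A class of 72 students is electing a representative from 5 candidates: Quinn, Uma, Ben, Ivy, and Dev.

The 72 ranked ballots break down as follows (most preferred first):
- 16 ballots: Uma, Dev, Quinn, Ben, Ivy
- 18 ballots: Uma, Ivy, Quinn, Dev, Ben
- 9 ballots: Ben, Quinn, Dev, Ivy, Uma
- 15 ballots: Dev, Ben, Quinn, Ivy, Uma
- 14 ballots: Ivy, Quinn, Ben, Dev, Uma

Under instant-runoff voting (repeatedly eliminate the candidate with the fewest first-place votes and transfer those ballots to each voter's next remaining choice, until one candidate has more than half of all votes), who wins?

Round 1: Quinn 0, Uma 34, Ben 9, Ivy 14, Dev 15. Quinn eliminated.
Round 2: Uma 34, Ben 9, Ivy 14, Dev 15. Ben eliminated.
Round 3: Uma 34, Ivy 14, Dev 24. Ivy eliminated.
Round 4: Uma 34, Dev 38. Dev has a majority (≥37).

Dev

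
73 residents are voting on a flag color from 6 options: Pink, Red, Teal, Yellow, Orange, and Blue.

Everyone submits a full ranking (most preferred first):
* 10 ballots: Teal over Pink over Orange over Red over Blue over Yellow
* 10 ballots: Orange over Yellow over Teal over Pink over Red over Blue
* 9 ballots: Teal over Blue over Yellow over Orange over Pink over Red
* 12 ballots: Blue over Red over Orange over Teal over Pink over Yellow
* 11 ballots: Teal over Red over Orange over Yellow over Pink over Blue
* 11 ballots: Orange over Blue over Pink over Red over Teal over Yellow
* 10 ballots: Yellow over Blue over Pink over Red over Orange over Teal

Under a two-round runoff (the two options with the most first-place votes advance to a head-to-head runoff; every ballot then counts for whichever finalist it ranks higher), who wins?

Round 1 first-place votes: Pink 0, Red 0, Teal 30, Yellow 10, Orange 21, Blue 12. Teal and Orange advance.
Runoff: Teal is ranked above Orange on 30 ballots, Orange above Teal on 43.

Orange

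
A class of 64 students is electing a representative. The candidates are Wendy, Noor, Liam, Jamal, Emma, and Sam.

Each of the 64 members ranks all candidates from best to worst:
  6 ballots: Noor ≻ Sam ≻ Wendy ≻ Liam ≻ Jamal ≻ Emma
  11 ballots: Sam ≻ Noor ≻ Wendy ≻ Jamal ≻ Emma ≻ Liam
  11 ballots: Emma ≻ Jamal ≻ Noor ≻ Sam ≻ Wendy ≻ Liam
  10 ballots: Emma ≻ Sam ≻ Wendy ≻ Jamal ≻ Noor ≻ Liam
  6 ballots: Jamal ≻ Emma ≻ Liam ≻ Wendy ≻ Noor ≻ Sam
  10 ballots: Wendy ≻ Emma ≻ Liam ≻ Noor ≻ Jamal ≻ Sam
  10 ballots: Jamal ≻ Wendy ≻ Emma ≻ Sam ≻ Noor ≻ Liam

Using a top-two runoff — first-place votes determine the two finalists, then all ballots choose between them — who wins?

Round 1 first-place votes: Wendy 10, Noor 6, Liam 0, Jamal 16, Emma 21, Sam 11. Emma and Jamal advance.
Runoff: Emma is ranked above Jamal on 31 ballots, Jamal above Emma on 33.

Jamal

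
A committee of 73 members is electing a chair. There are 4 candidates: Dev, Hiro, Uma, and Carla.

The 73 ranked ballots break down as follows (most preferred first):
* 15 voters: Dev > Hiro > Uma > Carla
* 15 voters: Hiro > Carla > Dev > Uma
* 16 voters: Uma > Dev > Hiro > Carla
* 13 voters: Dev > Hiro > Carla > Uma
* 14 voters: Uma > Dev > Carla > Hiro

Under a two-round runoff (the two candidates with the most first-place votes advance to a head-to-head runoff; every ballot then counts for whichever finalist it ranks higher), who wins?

Round 1 first-place votes: Dev 28, Hiro 15, Uma 30, Carla 0. Uma and Dev advance.
Runoff: Uma is ranked above Dev on 30 ballots, Dev above Uma on 43.

Dev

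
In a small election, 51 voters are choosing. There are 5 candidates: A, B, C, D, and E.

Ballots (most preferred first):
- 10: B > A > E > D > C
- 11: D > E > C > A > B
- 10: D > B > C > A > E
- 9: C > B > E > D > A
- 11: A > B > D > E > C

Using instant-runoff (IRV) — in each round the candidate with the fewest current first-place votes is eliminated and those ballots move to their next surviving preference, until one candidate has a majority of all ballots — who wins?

B

Round 1: A 11, B 10, C 9, D 21, E 0. E eliminated.
Round 2: A 11, B 10, C 9, D 21. C eliminated.
Round 3: A 11, B 19, D 21. A eliminated.
Round 4: B 30, D 21. B has a majority (≥26).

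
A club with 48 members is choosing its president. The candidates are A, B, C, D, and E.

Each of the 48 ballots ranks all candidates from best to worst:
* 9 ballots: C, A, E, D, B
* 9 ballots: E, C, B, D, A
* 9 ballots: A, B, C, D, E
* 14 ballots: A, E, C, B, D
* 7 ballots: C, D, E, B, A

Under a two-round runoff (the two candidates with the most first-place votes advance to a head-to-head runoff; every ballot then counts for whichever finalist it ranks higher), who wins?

C

Round 1 first-place votes: A 23, B 0, C 16, D 0, E 9. A and C advance.
Runoff: A is ranked above C on 23 ballots, C above A on 25.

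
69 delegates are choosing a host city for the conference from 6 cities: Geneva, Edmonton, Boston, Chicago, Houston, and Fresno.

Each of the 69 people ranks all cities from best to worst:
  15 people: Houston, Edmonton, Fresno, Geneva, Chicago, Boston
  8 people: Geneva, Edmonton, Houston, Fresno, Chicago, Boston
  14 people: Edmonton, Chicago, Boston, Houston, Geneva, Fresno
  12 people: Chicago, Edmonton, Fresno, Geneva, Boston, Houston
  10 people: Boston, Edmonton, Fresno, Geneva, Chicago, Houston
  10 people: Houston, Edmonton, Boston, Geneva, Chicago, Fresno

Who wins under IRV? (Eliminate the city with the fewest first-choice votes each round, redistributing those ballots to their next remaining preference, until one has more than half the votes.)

Round 1: Geneva 8, Edmonton 14, Boston 10, Chicago 12, Houston 25, Fresno 0. Fresno eliminated.
Round 2: Geneva 8, Edmonton 14, Boston 10, Chicago 12, Houston 25. Geneva eliminated.
Round 3: Edmonton 22, Boston 10, Chicago 12, Houston 25. Boston eliminated.
Round 4: Edmonton 32, Chicago 12, Houston 25. Chicago eliminated.
Round 5: Edmonton 44, Houston 25. Edmonton has a majority (≥35).

Edmonton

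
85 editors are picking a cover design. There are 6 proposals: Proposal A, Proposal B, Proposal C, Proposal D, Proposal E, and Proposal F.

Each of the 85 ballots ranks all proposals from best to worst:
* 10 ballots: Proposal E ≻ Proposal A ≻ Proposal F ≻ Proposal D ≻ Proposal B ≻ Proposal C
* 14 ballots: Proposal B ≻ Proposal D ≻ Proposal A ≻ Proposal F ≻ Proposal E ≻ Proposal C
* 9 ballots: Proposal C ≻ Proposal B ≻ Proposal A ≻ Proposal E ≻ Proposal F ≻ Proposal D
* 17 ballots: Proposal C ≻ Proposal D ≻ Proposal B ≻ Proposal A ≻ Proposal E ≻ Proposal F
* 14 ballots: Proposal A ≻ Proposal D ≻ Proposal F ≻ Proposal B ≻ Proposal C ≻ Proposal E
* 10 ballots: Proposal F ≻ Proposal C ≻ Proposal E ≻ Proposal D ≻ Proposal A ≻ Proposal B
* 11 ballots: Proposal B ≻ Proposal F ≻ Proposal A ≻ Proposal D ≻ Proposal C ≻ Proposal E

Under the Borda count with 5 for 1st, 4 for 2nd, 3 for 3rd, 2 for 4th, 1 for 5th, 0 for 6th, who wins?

Proposal A

Proposal A: 10×4 + 14×3 + 9×3 + 17×2 + 14×5 + 10×1 + 11×3 = 256
Proposal B: 10×1 + 14×5 + 9×4 + 17×3 + 14×2 + 10×0 + 11×5 = 250
Proposal C: 10×0 + 14×0 + 9×5 + 17×5 + 14×1 + 10×4 + 11×1 = 195
Proposal D: 10×2 + 14×4 + 9×0 + 17×4 + 14×4 + 10×2 + 11×2 = 242
Proposal E: 10×5 + 14×1 + 9×2 + 17×1 + 14×0 + 10×3 + 11×0 = 129
Proposal F: 10×3 + 14×2 + 9×1 + 17×0 + 14×3 + 10×5 + 11×4 = 203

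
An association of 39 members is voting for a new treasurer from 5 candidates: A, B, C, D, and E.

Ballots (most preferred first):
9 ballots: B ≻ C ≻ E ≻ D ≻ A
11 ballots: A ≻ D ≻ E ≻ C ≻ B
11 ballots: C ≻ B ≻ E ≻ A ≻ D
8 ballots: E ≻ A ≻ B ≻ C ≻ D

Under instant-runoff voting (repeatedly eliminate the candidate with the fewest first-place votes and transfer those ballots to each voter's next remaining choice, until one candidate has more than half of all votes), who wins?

Round 1: A 11, B 9, C 11, D 0, E 8. D eliminated.
Round 2: A 11, B 9, C 11, E 8. E eliminated.
Round 3: A 19, B 9, C 11. B eliminated.
Round 4: A 19, C 20. C has a majority (≥20).

C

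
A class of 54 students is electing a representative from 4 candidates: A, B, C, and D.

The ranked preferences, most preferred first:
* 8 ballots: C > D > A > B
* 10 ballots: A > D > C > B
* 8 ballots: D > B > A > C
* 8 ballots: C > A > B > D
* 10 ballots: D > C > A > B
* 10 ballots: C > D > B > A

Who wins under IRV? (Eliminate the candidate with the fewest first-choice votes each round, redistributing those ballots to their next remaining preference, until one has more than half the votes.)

Round 1: A 10, B 0, C 26, D 18. B eliminated.
Round 2: A 10, C 26, D 18. A eliminated.
Round 3: C 26, D 28. D has a majority (≥28).

D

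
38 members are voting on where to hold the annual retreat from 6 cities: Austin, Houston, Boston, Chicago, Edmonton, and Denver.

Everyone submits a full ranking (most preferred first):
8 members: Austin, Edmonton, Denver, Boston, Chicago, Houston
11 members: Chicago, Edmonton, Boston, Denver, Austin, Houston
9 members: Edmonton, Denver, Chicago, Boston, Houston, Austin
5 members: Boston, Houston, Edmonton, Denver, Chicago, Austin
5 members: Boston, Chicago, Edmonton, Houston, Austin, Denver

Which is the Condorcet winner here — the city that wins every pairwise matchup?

Edmonton

Edmonton vs Austin: 30–8
Edmonton vs Houston: 33–5
Edmonton vs Boston: 28–10
Edmonton vs Chicago: 22–16
Edmonton vs Denver: 38–0
Edmonton beats every other city.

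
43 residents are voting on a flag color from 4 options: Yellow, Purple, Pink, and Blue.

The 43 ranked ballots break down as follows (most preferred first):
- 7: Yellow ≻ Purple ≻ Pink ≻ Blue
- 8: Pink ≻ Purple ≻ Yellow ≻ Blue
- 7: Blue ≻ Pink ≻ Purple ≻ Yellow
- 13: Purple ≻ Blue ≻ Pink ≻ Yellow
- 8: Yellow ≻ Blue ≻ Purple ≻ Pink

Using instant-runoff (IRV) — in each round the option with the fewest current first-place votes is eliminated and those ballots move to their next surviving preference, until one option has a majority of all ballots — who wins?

Pink

Round 1: Yellow 15, Purple 13, Pink 8, Blue 7. Blue eliminated.
Round 2: Yellow 15, Purple 13, Pink 15. Purple eliminated.
Round 3: Yellow 15, Pink 28. Pink has a majority (≥22).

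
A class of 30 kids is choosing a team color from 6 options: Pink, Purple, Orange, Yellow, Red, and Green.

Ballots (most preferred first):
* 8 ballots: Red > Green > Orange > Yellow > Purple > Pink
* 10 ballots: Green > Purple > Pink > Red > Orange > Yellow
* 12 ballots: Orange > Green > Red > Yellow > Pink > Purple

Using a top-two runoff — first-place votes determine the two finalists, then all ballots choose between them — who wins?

Round 1 first-place votes: Pink 0, Purple 0, Orange 12, Yellow 0, Red 8, Green 10. Orange and Green advance.
Runoff: Orange is ranked above Green on 12 ballots, Green above Orange on 18.

Green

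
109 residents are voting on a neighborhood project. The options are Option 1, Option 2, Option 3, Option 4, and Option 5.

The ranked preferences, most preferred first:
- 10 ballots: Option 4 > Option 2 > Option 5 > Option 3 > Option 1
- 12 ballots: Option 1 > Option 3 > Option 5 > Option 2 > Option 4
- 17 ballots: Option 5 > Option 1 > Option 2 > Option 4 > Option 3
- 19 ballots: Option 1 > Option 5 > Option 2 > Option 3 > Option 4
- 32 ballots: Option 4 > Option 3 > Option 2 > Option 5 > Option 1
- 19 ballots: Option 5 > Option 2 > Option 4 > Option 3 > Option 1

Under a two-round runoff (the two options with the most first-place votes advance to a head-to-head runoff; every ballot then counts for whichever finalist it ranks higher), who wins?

Round 1 first-place votes: Option 1 31, Option 2 0, Option 3 0, Option 4 42, Option 5 36. Option 4 and Option 5 advance.
Runoff: Option 4 is ranked above Option 5 on 42 ballots, Option 5 above Option 4 on 67.

Option 5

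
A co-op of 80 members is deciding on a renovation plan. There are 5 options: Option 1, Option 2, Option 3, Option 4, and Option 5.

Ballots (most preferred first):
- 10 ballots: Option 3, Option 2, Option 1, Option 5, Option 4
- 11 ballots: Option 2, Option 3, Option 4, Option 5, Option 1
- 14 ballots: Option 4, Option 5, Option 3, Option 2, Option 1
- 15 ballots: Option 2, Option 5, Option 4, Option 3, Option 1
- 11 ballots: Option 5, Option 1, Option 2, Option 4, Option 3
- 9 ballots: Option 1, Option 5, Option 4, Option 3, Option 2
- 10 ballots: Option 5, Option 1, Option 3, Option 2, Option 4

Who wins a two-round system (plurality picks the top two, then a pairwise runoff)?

Option 5

Round 1 first-place votes: Option 1 9, Option 2 26, Option 3 10, Option 4 14, Option 5 21. Option 2 and Option 5 advance.
Runoff: Option 2 is ranked above Option 5 on 36 ballots, Option 5 above Option 2 on 44.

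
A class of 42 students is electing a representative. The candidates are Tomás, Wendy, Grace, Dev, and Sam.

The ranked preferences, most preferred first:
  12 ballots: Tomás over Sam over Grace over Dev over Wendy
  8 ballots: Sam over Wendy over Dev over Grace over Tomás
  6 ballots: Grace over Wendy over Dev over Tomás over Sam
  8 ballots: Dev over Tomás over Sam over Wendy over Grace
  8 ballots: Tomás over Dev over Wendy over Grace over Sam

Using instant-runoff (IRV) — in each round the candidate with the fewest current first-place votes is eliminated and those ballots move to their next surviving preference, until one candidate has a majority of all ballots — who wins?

Round 1: Tomás 20, Wendy 0, Grace 6, Dev 8, Sam 8. Wendy eliminated.
Round 2: Tomás 20, Grace 6, Dev 8, Sam 8. Grace eliminated.
Round 3: Tomás 20, Dev 14, Sam 8. Sam eliminated.
Round 4: Tomás 20, Dev 22. Dev has a majority (≥22).

Dev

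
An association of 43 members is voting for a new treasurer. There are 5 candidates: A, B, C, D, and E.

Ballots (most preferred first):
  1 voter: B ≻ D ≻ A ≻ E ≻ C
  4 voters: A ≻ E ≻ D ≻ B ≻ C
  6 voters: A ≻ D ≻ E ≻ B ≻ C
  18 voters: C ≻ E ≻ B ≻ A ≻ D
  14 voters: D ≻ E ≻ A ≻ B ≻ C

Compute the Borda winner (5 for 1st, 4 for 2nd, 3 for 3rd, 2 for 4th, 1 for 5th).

A: 1×3 + 4×5 + 6×5 + 18×2 + 14×3 = 131
B: 1×5 + 4×2 + 6×2 + 18×3 + 14×2 = 107
C: 1×1 + 4×1 + 6×1 + 18×5 + 14×1 = 115
D: 1×4 + 4×3 + 6×4 + 18×1 + 14×5 = 128
E: 1×2 + 4×4 + 6×3 + 18×4 + 14×4 = 164

E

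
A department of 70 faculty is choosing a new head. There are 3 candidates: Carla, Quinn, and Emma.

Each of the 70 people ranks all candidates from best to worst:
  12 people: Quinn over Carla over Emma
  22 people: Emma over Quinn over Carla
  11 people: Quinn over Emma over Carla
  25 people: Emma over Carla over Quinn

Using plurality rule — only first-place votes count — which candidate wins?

First-place votes: Carla 0, Quinn 23, Emma 47.

Emma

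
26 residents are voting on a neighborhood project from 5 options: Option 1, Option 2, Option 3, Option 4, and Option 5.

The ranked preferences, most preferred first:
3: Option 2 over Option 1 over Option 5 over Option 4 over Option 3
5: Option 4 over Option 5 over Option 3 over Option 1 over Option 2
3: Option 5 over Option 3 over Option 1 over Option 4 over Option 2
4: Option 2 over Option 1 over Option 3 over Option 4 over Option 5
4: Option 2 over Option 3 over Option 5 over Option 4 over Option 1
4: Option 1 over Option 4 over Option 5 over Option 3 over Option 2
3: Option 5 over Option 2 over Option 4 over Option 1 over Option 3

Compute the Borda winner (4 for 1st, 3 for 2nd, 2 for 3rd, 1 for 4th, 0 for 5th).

Option 1: 3×3 + 5×1 + 3×2 + 4×3 + 4×0 + 4×4 + 3×1 = 51
Option 2: 3×4 + 5×0 + 3×0 + 4×4 + 4×4 + 4×0 + 3×3 = 53
Option 3: 3×0 + 5×2 + 3×3 + 4×2 + 4×3 + 4×1 + 3×0 = 43
Option 4: 3×1 + 5×4 + 3×1 + 4×1 + 4×1 + 4×3 + 3×2 = 52
Option 5: 3×2 + 5×3 + 3×4 + 4×0 + 4×2 + 4×2 + 3×4 = 61

Option 5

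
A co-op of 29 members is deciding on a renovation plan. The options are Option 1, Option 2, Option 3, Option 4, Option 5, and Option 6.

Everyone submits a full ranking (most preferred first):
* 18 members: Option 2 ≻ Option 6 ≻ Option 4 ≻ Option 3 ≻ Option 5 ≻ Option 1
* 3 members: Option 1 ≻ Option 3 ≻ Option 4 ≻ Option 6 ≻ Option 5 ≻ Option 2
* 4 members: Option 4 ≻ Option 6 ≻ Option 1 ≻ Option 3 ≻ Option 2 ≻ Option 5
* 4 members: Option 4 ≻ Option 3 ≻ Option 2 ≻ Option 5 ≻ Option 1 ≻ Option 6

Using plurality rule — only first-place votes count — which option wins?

Option 2

First-place votes: Option 1 3, Option 2 18, Option 3 0, Option 4 8, Option 5 0, Option 6 0.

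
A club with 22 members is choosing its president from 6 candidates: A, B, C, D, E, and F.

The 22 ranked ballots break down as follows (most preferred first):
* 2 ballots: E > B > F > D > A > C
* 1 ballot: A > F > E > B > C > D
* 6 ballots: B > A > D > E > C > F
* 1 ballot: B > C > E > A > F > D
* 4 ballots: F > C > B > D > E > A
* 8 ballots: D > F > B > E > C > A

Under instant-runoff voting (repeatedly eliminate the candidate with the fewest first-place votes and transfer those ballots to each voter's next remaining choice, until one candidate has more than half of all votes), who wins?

B

Round 1: A 1, B 7, C 0, D 8, E 2, F 4. C eliminated.
Round 2: A 1, B 7, D 8, E 2, F 4. A eliminated.
Round 3: B 7, D 8, E 2, F 5. E eliminated.
Round 4: B 9, D 8, F 5. F eliminated.
Round 5: B 14, D 8. B has a majority (≥12).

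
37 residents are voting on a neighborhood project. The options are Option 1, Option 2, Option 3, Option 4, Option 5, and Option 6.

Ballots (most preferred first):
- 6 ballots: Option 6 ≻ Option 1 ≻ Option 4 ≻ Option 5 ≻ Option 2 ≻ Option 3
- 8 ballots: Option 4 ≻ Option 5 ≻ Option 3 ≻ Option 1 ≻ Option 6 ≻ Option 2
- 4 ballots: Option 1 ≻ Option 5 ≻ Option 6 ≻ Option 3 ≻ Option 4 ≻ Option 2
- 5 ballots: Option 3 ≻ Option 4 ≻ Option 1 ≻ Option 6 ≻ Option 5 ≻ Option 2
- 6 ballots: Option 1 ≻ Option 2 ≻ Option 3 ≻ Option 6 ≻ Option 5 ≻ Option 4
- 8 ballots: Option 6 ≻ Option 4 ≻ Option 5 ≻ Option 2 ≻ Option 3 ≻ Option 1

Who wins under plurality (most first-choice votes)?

First-place votes: Option 1 10, Option 2 0, Option 3 5, Option 4 8, Option 5 0, Option 6 14.

Option 6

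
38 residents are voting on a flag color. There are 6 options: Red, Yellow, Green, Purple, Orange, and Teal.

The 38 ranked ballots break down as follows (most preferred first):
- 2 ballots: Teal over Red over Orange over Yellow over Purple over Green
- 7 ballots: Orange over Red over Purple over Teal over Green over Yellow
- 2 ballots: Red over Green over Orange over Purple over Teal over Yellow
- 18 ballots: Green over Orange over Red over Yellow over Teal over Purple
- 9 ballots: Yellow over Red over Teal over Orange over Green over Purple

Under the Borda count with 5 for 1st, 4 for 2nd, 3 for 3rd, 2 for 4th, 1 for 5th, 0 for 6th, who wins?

Red: 2×4 + 7×4 + 2×5 + 18×3 + 9×4 = 136
Yellow: 2×2 + 7×0 + 2×0 + 18×2 + 9×5 = 85
Green: 2×0 + 7×1 + 2×4 + 18×5 + 9×1 = 114
Purple: 2×1 + 7×3 + 2×2 + 18×0 + 9×0 = 27
Orange: 2×3 + 7×5 + 2×3 + 18×4 + 9×2 = 137
Teal: 2×5 + 7×2 + 2×1 + 18×1 + 9×3 = 71

Orange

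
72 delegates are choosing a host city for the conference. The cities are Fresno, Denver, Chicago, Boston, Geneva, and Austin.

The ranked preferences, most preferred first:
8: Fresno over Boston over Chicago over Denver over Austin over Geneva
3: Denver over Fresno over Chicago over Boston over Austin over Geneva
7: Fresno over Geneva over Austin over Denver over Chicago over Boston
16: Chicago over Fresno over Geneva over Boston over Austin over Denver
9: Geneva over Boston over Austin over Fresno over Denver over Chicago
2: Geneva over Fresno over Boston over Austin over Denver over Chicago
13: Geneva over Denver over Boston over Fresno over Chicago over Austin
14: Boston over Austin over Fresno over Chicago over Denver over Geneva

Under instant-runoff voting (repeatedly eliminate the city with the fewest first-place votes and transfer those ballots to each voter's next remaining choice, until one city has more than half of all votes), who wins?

Round 1: Fresno 15, Denver 3, Chicago 16, Boston 14, Geneva 24, Austin 0. Austin eliminated.
Round 2: Fresno 15, Denver 3, Chicago 16, Boston 14, Geneva 24. Denver eliminated.
Round 3: Fresno 18, Chicago 16, Boston 14, Geneva 24. Boston eliminated.
Round 4: Fresno 32, Chicago 16, Geneva 24. Chicago eliminated.
Round 5: Fresno 48, Geneva 24. Fresno has a majority (≥37).

Fresno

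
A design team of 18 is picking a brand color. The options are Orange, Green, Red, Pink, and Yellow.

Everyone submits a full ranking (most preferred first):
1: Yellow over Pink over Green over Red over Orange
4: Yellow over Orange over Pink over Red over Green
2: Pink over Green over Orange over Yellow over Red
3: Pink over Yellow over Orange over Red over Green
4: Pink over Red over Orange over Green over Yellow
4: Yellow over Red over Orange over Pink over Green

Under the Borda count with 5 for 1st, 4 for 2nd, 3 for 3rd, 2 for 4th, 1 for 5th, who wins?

Pink

Orange: 1×1 + 4×4 + 2×3 + 3×3 + 4×3 + 4×3 = 56
Green: 1×3 + 4×1 + 2×4 + 3×1 + 4×2 + 4×1 = 30
Red: 1×2 + 4×2 + 2×1 + 3×2 + 4×4 + 4×4 = 50
Pink: 1×4 + 4×3 + 2×5 + 3×5 + 4×5 + 4×2 = 69
Yellow: 1×5 + 4×5 + 2×2 + 3×4 + 4×1 + 4×5 = 65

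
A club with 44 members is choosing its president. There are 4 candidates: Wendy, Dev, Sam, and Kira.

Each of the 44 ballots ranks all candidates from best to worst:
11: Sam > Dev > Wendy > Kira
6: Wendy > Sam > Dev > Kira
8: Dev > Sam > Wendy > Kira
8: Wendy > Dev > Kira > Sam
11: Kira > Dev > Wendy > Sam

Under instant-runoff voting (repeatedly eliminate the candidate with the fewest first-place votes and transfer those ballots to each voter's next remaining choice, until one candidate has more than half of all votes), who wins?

Wendy

Round 1: Wendy 14, Dev 8, Sam 11, Kira 11. Dev eliminated.
Round 2: Wendy 14, Sam 19, Kira 11. Kira eliminated.
Round 3: Wendy 25, Sam 19. Wendy has a majority (≥23).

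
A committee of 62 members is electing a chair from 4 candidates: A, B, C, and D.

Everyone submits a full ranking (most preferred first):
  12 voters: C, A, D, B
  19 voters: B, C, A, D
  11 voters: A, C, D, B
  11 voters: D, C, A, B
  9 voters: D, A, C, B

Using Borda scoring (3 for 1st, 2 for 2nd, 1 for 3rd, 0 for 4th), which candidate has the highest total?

C

A: 12×2 + 19×1 + 11×3 + 11×1 + 9×2 = 105
B: 12×0 + 19×3 + 11×0 + 11×0 + 9×0 = 57
C: 12×3 + 19×2 + 11×2 + 11×2 + 9×1 = 127
D: 12×1 + 19×0 + 11×1 + 11×3 + 9×3 = 83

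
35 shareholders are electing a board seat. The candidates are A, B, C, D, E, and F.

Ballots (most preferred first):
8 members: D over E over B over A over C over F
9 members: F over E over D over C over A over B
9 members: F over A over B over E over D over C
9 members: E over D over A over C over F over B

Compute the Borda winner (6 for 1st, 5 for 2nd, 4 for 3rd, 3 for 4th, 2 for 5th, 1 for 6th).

A: 8×3 + 9×2 + 9×5 + 9×4 = 123
B: 8×4 + 9×1 + 9×4 + 9×1 = 86
C: 8×2 + 9×3 + 9×1 + 9×3 = 79
D: 8×6 + 9×4 + 9×2 + 9×5 = 147
E: 8×5 + 9×5 + 9×3 + 9×6 = 166
F: 8×1 + 9×6 + 9×6 + 9×2 = 134

E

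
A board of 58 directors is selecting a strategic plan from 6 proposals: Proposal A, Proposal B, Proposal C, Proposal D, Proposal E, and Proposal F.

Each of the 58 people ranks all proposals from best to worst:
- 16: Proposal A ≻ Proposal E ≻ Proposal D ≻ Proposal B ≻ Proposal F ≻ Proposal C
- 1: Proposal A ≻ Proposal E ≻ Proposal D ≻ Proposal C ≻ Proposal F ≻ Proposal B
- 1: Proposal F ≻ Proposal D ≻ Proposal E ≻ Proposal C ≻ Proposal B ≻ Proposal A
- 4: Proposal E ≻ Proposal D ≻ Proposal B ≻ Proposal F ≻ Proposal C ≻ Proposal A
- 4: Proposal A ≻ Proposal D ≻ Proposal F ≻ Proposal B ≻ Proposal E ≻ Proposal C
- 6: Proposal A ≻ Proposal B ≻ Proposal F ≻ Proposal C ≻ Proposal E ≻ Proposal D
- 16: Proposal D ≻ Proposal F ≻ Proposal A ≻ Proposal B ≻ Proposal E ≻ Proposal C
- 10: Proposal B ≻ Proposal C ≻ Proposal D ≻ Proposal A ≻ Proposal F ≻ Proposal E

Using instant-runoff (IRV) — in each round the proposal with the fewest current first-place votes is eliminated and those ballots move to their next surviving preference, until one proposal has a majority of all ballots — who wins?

Round 1: Proposal A 27, Proposal B 10, Proposal C 0, Proposal D 16, Proposal E 4, Proposal F 1. Proposal C eliminated.
Round 2: Proposal A 27, Proposal B 10, Proposal D 16, Proposal E 4, Proposal F 1. Proposal F eliminated.
Round 3: Proposal A 27, Proposal B 10, Proposal D 17, Proposal E 4. Proposal E eliminated.
Round 4: Proposal A 27, Proposal B 10, Proposal D 21. Proposal B eliminated.
Round 5: Proposal A 27, Proposal D 31. Proposal D has a majority (≥30).

Proposal D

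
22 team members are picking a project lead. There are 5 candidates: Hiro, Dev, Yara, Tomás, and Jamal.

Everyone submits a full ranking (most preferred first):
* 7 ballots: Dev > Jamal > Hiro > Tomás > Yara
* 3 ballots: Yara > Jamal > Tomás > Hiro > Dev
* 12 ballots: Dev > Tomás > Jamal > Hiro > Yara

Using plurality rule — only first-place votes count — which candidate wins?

First-place votes: Hiro 0, Dev 19, Yara 3, Tomás 0, Jamal 0.

Dev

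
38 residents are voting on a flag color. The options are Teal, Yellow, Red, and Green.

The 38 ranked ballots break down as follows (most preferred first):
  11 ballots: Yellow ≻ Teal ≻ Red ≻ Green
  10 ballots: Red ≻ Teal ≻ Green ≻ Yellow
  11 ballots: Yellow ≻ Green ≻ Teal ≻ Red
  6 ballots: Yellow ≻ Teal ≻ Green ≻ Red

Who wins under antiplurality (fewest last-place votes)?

Last-place votes: Teal 0, Yellow 10, Red 17, Green 11.

Teal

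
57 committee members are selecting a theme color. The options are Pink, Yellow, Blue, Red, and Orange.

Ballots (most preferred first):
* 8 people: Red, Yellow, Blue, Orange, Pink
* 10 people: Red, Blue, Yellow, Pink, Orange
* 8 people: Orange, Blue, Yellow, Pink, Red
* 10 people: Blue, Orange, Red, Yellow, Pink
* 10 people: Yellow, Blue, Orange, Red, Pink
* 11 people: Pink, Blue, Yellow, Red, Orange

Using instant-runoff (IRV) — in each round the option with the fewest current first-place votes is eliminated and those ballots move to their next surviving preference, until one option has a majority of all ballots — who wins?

Round 1: Pink 11, Yellow 10, Blue 10, Red 18, Orange 8. Orange eliminated.
Round 2: Pink 11, Yellow 10, Blue 18, Red 18. Yellow eliminated.
Round 3: Pink 11, Blue 28, Red 18. Pink eliminated.
Round 4: Blue 39, Red 18. Blue has a majority (≥29).

Blue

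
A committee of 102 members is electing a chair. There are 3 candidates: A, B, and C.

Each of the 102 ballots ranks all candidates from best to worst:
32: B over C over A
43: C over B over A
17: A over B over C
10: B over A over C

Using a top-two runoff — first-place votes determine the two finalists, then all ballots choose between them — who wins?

Round 1 first-place votes: A 17, B 42, C 43. C and B advance.
Runoff: C is ranked above B on 43 ballots, B above C on 59.

B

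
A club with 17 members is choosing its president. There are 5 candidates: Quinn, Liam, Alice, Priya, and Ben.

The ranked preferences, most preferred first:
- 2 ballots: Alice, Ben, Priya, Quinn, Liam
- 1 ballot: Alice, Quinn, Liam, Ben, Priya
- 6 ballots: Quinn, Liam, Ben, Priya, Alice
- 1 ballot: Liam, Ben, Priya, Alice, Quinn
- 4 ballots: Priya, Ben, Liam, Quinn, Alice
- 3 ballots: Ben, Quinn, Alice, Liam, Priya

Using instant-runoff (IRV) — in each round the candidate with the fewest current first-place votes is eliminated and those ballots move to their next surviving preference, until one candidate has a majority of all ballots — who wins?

Ben

Round 1: Quinn 6, Liam 1, Alice 3, Priya 4, Ben 3. Liam eliminated.
Round 2: Quinn 6, Alice 3, Priya 4, Ben 4. Alice eliminated.
Round 3: Quinn 7, Priya 4, Ben 6. Priya eliminated.
Round 4: Quinn 7, Ben 10. Ben has a majority (≥9).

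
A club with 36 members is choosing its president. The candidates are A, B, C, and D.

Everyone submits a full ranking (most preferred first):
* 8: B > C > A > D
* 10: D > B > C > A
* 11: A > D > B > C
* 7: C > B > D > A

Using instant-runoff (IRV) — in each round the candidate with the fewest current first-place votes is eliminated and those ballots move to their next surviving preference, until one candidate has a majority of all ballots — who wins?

B

Round 1: A 11, B 8, C 7, D 10. C eliminated.
Round 2: A 11, B 15, D 10. D eliminated.
Round 3: A 11, B 25. B has a majority (≥19).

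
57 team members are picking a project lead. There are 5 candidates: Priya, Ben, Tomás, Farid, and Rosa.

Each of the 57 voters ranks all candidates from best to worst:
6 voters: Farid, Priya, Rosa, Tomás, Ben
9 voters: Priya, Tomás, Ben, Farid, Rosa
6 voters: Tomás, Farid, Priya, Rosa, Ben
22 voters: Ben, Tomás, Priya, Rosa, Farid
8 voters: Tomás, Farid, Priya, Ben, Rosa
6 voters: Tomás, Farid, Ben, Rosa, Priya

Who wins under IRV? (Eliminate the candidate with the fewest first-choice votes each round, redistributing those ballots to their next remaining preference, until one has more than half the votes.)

Tomás

Round 1: Priya 9, Ben 22, Tomás 20, Farid 6, Rosa 0. Rosa eliminated.
Round 2: Priya 9, Ben 22, Tomás 20, Farid 6. Farid eliminated.
Round 3: Priya 15, Ben 22, Tomás 20. Priya eliminated.
Round 4: Ben 22, Tomás 35. Tomás has a majority (≥29).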